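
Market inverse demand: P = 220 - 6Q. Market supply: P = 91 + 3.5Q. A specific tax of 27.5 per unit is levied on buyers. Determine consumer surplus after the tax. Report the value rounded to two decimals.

Without the tax, 220 - 6Q = 91 + 3.5Q so Q* = 13.5789 and P* = 138.5263.
A tax on buyers shifts demand down by 27.5: (220 - 27.5) - 6Q = 91 + 3.5Q, so Q_t = 10.6842. Buyers pay P_b = 155.8947; sellers receive P_s = P_b - 27.5 = 128.3947.
Consumer surplus is the triangle under demand above P_b: (1/2)(10.6842)(220 - 155.8947) = 342.4571.

342.46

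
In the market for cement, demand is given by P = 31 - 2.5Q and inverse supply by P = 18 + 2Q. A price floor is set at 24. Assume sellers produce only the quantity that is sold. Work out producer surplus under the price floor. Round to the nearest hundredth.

8.96

Free-market equilibrium: 31 - 2.5Q = 18 + 2Q gives Q* = 2.8889, P* = 23.7778.
At the floor price 24, quantity demanded is (31 - 24)/2.5 = 2.8; demand is the short side, so Q = 2.8 trades at P = 24.
The supply price at Q = 2.8 is 23.6. PS is the trapezoid between 24 and supply over [0, 2.8]: (1/2)[(24 - 18) + (24 - 23.6)](2.8) = 8.96.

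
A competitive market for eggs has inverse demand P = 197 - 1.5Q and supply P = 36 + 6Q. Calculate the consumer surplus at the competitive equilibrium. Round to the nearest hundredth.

345.61

Equilibrium: 197 - 1.5Q = 36 + 6Q, so Q* = 21.4667 and P* = 164.8.
The demand choke price is 197, so CS = (1/2)(Q*)(197 - P*) = (1/2)(21.4667)(32.2) = 345.6133.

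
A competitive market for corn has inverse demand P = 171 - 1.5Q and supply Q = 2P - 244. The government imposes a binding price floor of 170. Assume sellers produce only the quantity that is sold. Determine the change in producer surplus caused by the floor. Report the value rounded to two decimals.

Rewriting supply in inverse form: P = 122 + 0.5Q.
Free-market equilibrium: 171 - 1.5Q = 122 + 0.5Q gives Q* = 24.5, P* = 134.25.
At the floor price 170, quantity demanded is (171 - 170)/1.5 = 0.6667; demand is the short side, so Q = 0.6667 trades at P = 170.
PS goes from (1/2)(24.5)(12.25) = 150.0625 to 31.8889 (computed as (170 - 122)(0.6667) - (1/2)(0.5)(0.6667)^2), a change of -118.1736.

-118.17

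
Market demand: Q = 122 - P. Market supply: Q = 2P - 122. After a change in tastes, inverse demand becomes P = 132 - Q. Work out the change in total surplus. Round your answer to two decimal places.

440.00

Rewriting demand in inverse form: P = 122 - Q.
Rewriting supply in inverse form: P = 61 + 0.5Q.
Initial equilibrium: Q_0 = 40.6667, P_0 = 81.3333; CS_0 = (1/2)(40.6667)(40.6667) = 826.8889, PS_0 = (1/2)(40.6667)(20.3333) = 413.4444.
New equilibrium: 132 - Q = 61 + 0.5Q gives Q_1 = 47.3333, P_1 = 84.6667; CS_1 = 1120.2222, PS_1 = 560.1111.
Change in total surplus = (1120.2222 + 560.1111) - (826.8889 + 413.4444) = 440.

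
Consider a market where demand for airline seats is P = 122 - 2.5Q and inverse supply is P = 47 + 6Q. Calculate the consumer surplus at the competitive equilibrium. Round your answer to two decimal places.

97.32

Set 122 - 2.5Q = 47 + 6Q, which gives 75 = 8.5Q, so Q* = 8.8235 and P* = 122 - 2.5(8.8235) = 99.9412.
CS is the area between the demand curve and P* from 0 to Q*: (1/2)(8.8235)(22.0588) = 97.3183.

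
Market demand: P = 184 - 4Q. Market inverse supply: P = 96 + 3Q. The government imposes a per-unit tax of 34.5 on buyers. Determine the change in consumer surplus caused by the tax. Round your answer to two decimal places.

Pre-tax equilibrium: 184 - 4Q = 96 + 3Q gives Q* = 12.5714, P* = 133.7143.
A tax on buyers shifts demand down by 34.5: (184 - 34.5) - 4Q = 96 + 3Q, so Q_t = 7.6429. Buyers pay P_b = 153.4286; sellers receive P_s = P_b - 34.5 = 118.9286.
Consumers lose the trapezoid between P* and P_b out to Q_t plus the triangle from Q_t to Q*: change in CS = 116.8265 - 316.0816 = -199.2551.

-199.26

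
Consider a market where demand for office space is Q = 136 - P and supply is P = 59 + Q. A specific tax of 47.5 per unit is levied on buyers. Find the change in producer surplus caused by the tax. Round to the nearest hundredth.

-632.34

Rewriting demand in inverse form: P = 136 - Q.
Pre-tax equilibrium: 136 - Q = 59 + Q gives Q* = 38.5, P* = 97.5.
A tax on buyers shifts demand down by 47.5: (136 - 47.5) - Q = 59 + Q, so Q_t = 14.75. Buyers pay P_b = 121.25; sellers receive P_s = P_b - 47.5 = 73.75.
PS falls from (1/2)(38.5)(38.5) = 741.125 to (1/2)(14.75)(14.75) = 108.7812, a change of -632.3438.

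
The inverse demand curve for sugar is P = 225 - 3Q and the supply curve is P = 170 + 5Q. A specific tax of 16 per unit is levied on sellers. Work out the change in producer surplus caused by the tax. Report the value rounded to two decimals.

-58.75

Pre-tax equilibrium: 225 - 3Q = 170 + 5Q gives Q* = 6.875, P* = 204.375.
A tax on sellers shifts supply up by 16: 225 - 3Q = 170 + 5Q + 16, so Q_t = 4.875. Buyers pay P_b = 210.375; sellers receive P_s = P_b - 16 = 194.375.
PS falls from (1/2)(6.875)(34.375) = 118.1641 to (1/2)(4.875)(24.375) = 59.4141, a change of -58.75.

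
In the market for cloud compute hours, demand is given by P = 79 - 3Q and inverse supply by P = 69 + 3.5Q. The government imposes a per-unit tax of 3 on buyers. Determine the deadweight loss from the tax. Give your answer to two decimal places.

0.69

Without the tax, 79 - 3Q = 69 + 3.5Q so Q* = 1.5385 and P* = 74.3846.
With the tax, buyers' net willingness to pay falls by 3: (79 - 3) - 3Q = 69 + 3.5Q, so Q_t = 1.0769. Buyers pay P_b = 75.7692; sellers receive P_s = P_b - 3 = 72.7692.
The welfare triangle lost has base Q* - Q_t = 0.4615 and height t = 3, so DWL = (1/2)(0.4615)(3) = 0.6923.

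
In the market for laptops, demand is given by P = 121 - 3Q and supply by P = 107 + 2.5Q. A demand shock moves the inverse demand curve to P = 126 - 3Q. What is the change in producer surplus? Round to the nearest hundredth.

6.82

Initial equilibrium: Q_0 = 2.5455, P_0 = 113.3636; CS_0 = (1/2)(2.5455)(7.6364) = 9.719, PS_0 = (1/2)(2.5455)(6.3636) = 8.0992.
New equilibrium: 126 - 3Q = 107 + 2.5Q gives Q_1 = 3.4545, P_1 = 115.6364; CS_1 = 17.9008, PS_1 = 14.9174.
Change in producer surplus = 14.9174 - 8.0992 = 6.8182.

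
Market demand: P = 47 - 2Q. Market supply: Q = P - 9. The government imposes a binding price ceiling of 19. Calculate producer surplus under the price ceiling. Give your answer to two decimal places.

Rewriting supply in inverse form: P = 9 + Q.
Without the control, 47 - 2Q = 9 + Q so Q* = 12.6667 and P* = 21.6667.
At the ceiling price 19, quantity supplied is (19 - 9)/1 = 10; supply is the short side, so Q = 10 trades at P = 19.
PS is the triangle above supply below 19: (1/2)(10)(19 - 9) = 50.

50.00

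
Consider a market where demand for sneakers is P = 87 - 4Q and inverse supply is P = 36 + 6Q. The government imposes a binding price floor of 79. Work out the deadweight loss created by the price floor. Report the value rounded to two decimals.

48.05

Without the control, 87 - 4Q = 36 + 6Q so Q* = 5.1 and P* = 66.6.
At P = 79, buyers demand (87 - 79)/4 = 2 while sellers would supply more, so the quantity traded is 2 at price 79.
At Q = 2 the demand price is 79 and the supply price is 48. Deadweight loss is the triangle between the curves from 2 to 5.1: (1/2)(79 - 48)(5.1 - 2) = 48.05.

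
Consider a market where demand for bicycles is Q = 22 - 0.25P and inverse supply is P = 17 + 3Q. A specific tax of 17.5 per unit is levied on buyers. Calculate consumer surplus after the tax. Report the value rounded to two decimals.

116.83

Rewriting demand in inverse form: P = 88 - 4Q.
Pre-tax equilibrium: 88 - 4Q = 17 + 3Q gives Q* = 10.1429, P* = 47.4286.
With the tax, buyers' net willingness to pay falls by 17.5: (88 - 17.5) - 4Q = 17 + 3Q, so Q_t = 7.6429. Buyers pay P_b = 57.4286; sellers receive P_s = P_b - 17.5 = 39.9286.
CS = (1/2)(Q_t)(88 - P_b) = (1/2)(7.6429)(30.5714) = 116.8265.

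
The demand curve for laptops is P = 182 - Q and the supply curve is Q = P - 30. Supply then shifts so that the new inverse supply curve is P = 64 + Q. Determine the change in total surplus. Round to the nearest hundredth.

Rewriting supply in inverse form: P = 30 + Q.
Initial equilibrium: Q_0 = 76, P_0 = 106; CS_0 = (1/2)(76)(76) = 2888, PS_0 = (1/2)(76)(76) = 2888.
New equilibrium: 182 - Q = 64 + Q gives Q_1 = 59, P_1 = 123; CS_1 = 1740.5, PS_1 = 1740.5.
Change in total surplus = (1740.5 + 1740.5) - (2888 + 2888) = -2295.

-2295.00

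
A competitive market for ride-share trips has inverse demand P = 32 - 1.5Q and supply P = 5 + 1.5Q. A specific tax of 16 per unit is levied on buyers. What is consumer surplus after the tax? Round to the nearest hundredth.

10.08

Pre-tax equilibrium: 32 - 1.5Q = 5 + 1.5Q gives Q* = 9, P* = 18.5.
With the tax, buyers' net willingness to pay falls by 16: (32 - 16) - 1.5Q = 5 + 1.5Q, so Q_t = 3.6667. Buyers pay P_b = 26.5; sellers receive P_s = P_b - 16 = 10.5.
CS = (1/2)(Q_t)(32 - P_b) = (1/2)(3.6667)(5.5) = 10.0833.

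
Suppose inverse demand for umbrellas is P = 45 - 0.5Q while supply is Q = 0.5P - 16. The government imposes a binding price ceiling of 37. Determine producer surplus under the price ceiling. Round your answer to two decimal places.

6.25

Rewriting supply in inverse form: P = 32 + 2Q.
Free-market equilibrium: 45 - 0.5Q = 32 + 2Q gives Q* = 5.2, P* = 42.4.
At the ceiling price 37, quantity supplied is (37 - 32)/2 = 2.5; supply is the short side, so Q = 2.5 trades at P = 37.
PS is the triangle above supply below 37: (1/2)(2.5)(37 - 32) = 6.25.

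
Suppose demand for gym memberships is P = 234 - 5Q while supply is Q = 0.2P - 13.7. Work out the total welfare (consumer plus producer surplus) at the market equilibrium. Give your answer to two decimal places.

Rewriting supply in inverse form: P = 68.5 + 5Q.
Set 234 - 5Q = 68.5 + 5Q, which gives 165.5 = 10Q, so Q* = 16.55 and P* = 234 - 5(16.55) = 151.25.
Total surplus is the full triangle between the curves from 0 to Q*: (1/2)(16.55)(234 - 68.5) = 1369.5125.

1369.51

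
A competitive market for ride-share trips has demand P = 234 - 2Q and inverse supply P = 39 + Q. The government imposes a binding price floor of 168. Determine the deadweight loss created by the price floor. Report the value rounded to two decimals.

1536.00

Without the control, 234 - 2Q = 39 + Q so Q* = 65 and P* = 104.
At P = 168, buyers demand (234 - 168)/2 = 33 while sellers would supply more, so the quantity traded is 33 at price 168.
The lost-trades triangle has base Q* - 33 = 32 and height equal to the gap between the curves at Q = 33, which is 168 - 72 = 96. DWL = (1/2)(32)(96) = 1536.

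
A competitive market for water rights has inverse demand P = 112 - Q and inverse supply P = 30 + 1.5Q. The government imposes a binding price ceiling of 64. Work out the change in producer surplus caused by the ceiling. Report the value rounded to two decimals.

-421.55

Free-market equilibrium: 112 - Q = 30 + 1.5Q gives Q* = 32.8, P* = 79.2.
At the ceiling price 64, quantity supplied is (64 - 30)/1.5 = 22.6667; supply is the short side, so Q = 22.6667 trades at P = 64.
PS goes from (1/2)(32.8)(49.2) = 806.88 to 385.3333 (computed as (64 - 30)(22.6667) - (1/2)(1.5)(22.6667)^2), a change of -421.5467.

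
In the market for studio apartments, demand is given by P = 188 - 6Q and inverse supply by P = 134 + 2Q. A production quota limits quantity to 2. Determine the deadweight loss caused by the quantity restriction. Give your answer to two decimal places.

90.25

Without the quota, 188 - 6Q = 134 + 2Q gives Q* = 6.75.
At Q = 2 the demand price is 188 - 6(2) = 176 and the supply price is 134 + 2(2) = 138.
Deadweight loss is the triangle between the curves from 2 to 6.75: (1/2)(176 - 138)(6.75 - 2) = 90.25.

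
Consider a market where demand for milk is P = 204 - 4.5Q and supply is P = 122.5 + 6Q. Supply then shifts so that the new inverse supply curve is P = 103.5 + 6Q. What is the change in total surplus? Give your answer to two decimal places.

Initial equilibrium: Q_0 = 7.7619, P_0 = 169.0714; CS_0 = (1/2)(7.7619)(34.9286) = 135.5561, PS_0 = (1/2)(7.7619)(46.5714) = 180.7415.
New equilibrium: 204 - 4.5Q = 103.5 + 6Q gives Q_1 = 9.5714, P_1 = 160.9286; CS_1 = 206.1276, PS_1 = 274.8367.
Change in total surplus = (206.1276 + 274.8367) - (135.5561 + 180.7415) = 164.6667.

164.67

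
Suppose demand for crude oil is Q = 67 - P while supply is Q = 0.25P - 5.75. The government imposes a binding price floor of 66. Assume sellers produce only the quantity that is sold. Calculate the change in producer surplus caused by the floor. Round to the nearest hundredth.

Rewriting demand in inverse form: P = 67 - Q.
Rewriting supply in inverse form: P = 23 + 4Q.
Without the control, 67 - Q = 23 + 4Q so Q* = 8.8 and P* = 58.2.
At the floor price 66, quantity demanded is (67 - 66)/1 = 1; demand is the short side, so Q = 1 trades at P = 66.
PS goes from (1/2)(8.8)(35.2) = 154.88 to 41 (computed as (66 - 23)(1) - (1/2)(4)(1)^2), a change of -113.88.

-113.88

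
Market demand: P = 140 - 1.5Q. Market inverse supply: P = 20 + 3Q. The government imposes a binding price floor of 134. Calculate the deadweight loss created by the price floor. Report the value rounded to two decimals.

Without the control, 140 - 1.5Q = 20 + 3Q so Q* = 26.6667 and P* = 100.
At P = 134, buyers demand (140 - 134)/1.5 = 4 while sellers would supply more, so the quantity traded is 4 at price 134.
The lost-trades triangle has base Q* - 4 = 22.6667 and height equal to the gap between the curves at Q = 4, which is 134 - 32 = 102. DWL = (1/2)(22.6667)(102) = 1156.

1156.00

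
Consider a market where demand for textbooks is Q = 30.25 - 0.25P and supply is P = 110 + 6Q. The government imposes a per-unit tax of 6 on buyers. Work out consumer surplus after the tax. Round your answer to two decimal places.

0.50

Rewriting demand in inverse form: P = 121 - 4Q.
Without the tax, 121 - 4Q = 110 + 6Q so Q* = 1.1 and P* = 116.6.
With the tax, buyers' net willingness to pay falls by 6: (121 - 6) - 4Q = 110 + 6Q, so Q_t = 0.5. Buyers pay P_b = 119; sellers receive P_s = P_b - 6 = 113.
CS = (1/2)(Q_t)(121 - P_b) = (1/2)(0.5)(2) = 0.5.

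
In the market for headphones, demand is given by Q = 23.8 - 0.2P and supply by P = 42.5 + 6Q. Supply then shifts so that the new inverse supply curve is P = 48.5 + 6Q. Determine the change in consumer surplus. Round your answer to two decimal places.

-18.22

Rewriting demand in inverse form: P = 119 - 5Q.
Initial equilibrium: Q_0 = 6.9545, P_0 = 84.2273; CS_0 = (1/2)(6.9545)(34.7727) = 120.9143, PS_0 = (1/2)(6.9545)(41.7273) = 145.0971.
New equilibrium: 119 - 5Q = 48.5 + 6Q gives Q_1 = 6.4091, P_1 = 86.9545; CS_1 = 102.6911, PS_1 = 123.2293.
Change in consumer surplus = 102.6911 - 120.9143 = -18.2231.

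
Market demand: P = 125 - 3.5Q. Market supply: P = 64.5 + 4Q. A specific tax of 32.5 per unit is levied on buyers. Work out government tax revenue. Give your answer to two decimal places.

Pre-tax equilibrium: 125 - 3.5Q = 64.5 + 4Q gives Q* = 8.0667, P* = 96.7667.
With the tax, buyers' net willingness to pay falls by 32.5: (125 - 32.5) - 3.5Q = 64.5 + 4Q, so Q_t = 3.7333. Buyers pay P_b = 111.9333; sellers receive P_s = P_b - 32.5 = 79.4333.
Tax revenue = t x Q_t = 32.5 x 3.7333 = 121.3333.

121.33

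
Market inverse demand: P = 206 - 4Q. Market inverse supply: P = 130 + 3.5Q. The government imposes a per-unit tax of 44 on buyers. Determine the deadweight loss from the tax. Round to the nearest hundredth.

129.07

Without the tax, 206 - 4Q = 130 + 3.5Q so Q* = 10.1333 and P* = 165.4667.
With the tax, buyers' net willingness to pay falls by 44: (206 - 44) - 4Q = 130 + 3.5Q, so Q_t = 4.2667. Buyers pay P_b = 188.9333; sellers receive P_s = P_b - 44 = 144.9333.
The welfare triangle lost has base Q* - Q_t = 5.8667 and height t = 44, so DWL = (1/2)(5.8667)(44) = 129.0667.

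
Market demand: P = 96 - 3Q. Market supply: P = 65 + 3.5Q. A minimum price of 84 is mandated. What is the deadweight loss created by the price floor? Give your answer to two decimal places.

Without the control, 96 - 3Q = 65 + 3.5Q so Q* = 4.7692 and P* = 81.6923.
At the floor price 84, quantity demanded is (96 - 84)/3 = 4; demand is the short side, so Q = 4 trades at P = 84.
The lost-trades triangle has base Q* - 4 = 0.7692 and height equal to the gap between the curves at Q = 4, which is 84 - 79 = 5. DWL = (1/2)(0.7692)(5) = 1.9231.

1.92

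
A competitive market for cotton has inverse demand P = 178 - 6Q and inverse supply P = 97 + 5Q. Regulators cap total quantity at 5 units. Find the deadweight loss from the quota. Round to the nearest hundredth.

30.73

Unrestricted equilibrium: Q* = (178 - 97)/(6 + 5) = 7.3636.
At Q = 5 the demand price is 178 - 6(5) = 148 and the supply price is 97 + 5(5) = 122.
Deadweight loss is the triangle between the curves from 5 to 7.3636: (1/2)(148 - 122)(7.3636 - 5) = 30.7273.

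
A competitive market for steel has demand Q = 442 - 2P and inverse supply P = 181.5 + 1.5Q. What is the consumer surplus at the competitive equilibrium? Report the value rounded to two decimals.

97.52

Rewriting demand in inverse form: P = 221 - 0.5Q.
Setting demand equal to supply, 39.5 = 2Q, so Q* = 19.75 and P* = 211.125.
Consumer surplus is the triangle under demand above P*: (1/2)(19.75)(221 - 211.125) = (1/2)(19.75)(9.875) = 97.5156.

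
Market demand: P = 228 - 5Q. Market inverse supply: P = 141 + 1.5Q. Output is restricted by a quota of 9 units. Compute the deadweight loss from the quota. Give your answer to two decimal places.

Unrestricted equilibrium: Q* = (228 - 141)/(5 + 1.5) = 13.3846.
At Q = 9 the demand price is 228 - 5(9) = 183 and the supply price is 141 + 1.5(9) = 154.5.
Deadweight loss is the triangle between the curves from 9 to 13.3846: (1/2)(183 - 154.5)(13.3846 - 9) = 62.4808.

62.48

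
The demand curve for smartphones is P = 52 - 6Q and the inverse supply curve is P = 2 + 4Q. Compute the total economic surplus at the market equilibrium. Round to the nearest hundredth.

125.00

Equilibrium: 52 - 6Q = 2 + 4Q, so Q* = 5 and P* = 22.
Total surplus is the full triangle between the curves from 0 to Q*: (1/2)(5)(52 - 2) = 125.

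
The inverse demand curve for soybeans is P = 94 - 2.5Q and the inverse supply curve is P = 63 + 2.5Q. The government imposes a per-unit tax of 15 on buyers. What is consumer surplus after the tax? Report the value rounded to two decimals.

Pre-tax equilibrium: 94 - 2.5Q = 63 + 2.5Q gives Q* = 6.2, P* = 78.5.
A tax on buyers shifts demand down by 15: (94 - 15) - 2.5Q = 63 + 2.5Q, so Q_t = 3.2. Buyers pay P_b = 86; sellers receive P_s = P_b - 15 = 71.
CS = (1/2)(Q_t)(94 - P_b) = (1/2)(3.2)(8) = 12.8.

12.80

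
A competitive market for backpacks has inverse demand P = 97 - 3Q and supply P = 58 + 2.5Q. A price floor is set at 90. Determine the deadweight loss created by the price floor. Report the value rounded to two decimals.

Without the control, 97 - 3Q = 58 + 2.5Q so Q* = 7.0909 and P* = 75.7273.
At the floor price 90, quantity demanded is (97 - 90)/3 = 2.3333; demand is the short side, so Q = 2.3333 trades at P = 90.
At Q = 2.3333 the demand price is 90 and the supply price is 63.8333. Deadweight loss is the triangle between the curves from 2.3333 to 7.0909: (1/2)(90 - 63.8333)(7.0909 - 2.3333) = 62.2449.

62.24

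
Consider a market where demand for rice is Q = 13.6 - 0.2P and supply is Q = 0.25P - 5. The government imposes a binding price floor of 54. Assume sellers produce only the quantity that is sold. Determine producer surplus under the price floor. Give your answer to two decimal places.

79.52

Rewriting demand in inverse form: P = 68 - 5Q.
Rewriting supply in inverse form: P = 20 + 4Q.
Free-market equilibrium: 68 - 5Q = 20 + 4Q gives Q* = 5.3333, P* = 41.3333.
At P = 54, buyers demand (68 - 54)/5 = 2.8 while sellers would supply more, so the quantity traded is 2.8 at price 54.
The supply price at Q = 2.8 is 31.2. PS is the trapezoid between 54 and supply over [0, 2.8]: (1/2)[(54 - 20) + (54 - 31.2)](2.8) = 79.52.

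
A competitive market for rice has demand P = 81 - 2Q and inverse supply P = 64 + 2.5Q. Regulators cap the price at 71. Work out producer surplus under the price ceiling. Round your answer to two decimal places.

Without the control, 81 - 2Q = 64 + 2.5Q so Q* = 3.7778 and P* = 73.4444.
At P = 71, sellers supply (71 - 64)/2.5 = 2.8 while buyers want more, so the quantity traded is 2.8 at price 71.
PS is the triangle above supply below 71: (1/2)(2.8)(71 - 64) = 9.8.

9.80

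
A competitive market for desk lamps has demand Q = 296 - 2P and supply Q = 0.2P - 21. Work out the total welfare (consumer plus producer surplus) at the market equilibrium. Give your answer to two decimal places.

168.09

Rewriting demand in inverse form: P = 148 - 0.5Q.
Rewriting supply in inverse form: P = 105 + 5Q.
Equilibrium: 148 - 0.5Q = 105 + 5Q, so Q* = 7.8182 and P* = 144.0909.
Total surplus is the full triangle between the curves from 0 to Q*: (1/2)(7.8182)(148 - 105) = 168.0909.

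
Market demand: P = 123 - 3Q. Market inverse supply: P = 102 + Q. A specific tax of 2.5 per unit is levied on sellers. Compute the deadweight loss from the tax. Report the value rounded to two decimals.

Without the tax, 123 - 3Q = 102 + Q so Q* = 5.25 and P* = 107.25.
A tax on sellers shifts supply up by 2.5: 123 - 3Q = 102 + Q + 2.5, so Q_t = 4.625. Buyers pay P_b = 109.125; sellers receive P_s = P_b - 2.5 = 106.625.
Deadweight loss is the triangle between the curves from Q_t to Q*: (1/2)(5.25 - 4.625)(2.5) = 0.7812.

0.78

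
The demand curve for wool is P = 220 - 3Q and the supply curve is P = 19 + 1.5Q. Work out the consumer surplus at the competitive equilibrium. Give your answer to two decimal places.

Setting demand equal to supply, 201 = 4.5Q, so Q* = 44.6667 and P* = 86.
Consumer surplus is the triangle under demand above P*: (1/2)(44.6667)(220 - 86) = (1/2)(44.6667)(134) = 2992.6667.

2992.67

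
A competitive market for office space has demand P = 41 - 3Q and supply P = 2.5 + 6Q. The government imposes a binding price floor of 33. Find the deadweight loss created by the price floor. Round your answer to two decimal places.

Free-market equilibrium: 41 - 3Q = 2.5 + 6Q gives Q* = 4.2778, P* = 28.1667.
At the floor price 33, quantity demanded is (41 - 33)/3 = 2.6667; demand is the short side, so Q = 2.6667 trades at P = 33.
At Q = 2.6667 the demand price is 33 and the supply price is 18.5. Deadweight loss is the triangle between the curves from 2.6667 to 4.2778: (1/2)(33 - 18.5)(4.2778 - 2.6667) = 11.6806.

11.68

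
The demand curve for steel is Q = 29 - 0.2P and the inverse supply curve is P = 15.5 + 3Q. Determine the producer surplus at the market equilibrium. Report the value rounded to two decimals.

Rewriting demand in inverse form: P = 145 - 5Q.
Setting demand equal to supply, 129.5 = 8Q, so Q* = 16.1875 and P* = 64.0625.
The supply curve's price intercept is 15.5, so PS = (1/2)(Q*)(P* - 15.5) = (1/2)(16.1875)(48.5625) = 393.0527.

393.05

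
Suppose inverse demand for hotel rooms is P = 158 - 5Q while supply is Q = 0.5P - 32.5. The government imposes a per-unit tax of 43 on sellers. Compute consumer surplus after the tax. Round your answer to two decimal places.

Rewriting supply in inverse form: P = 65 + 2Q.
Pre-tax equilibrium: 158 - 5Q = 65 + 2Q gives Q* = 13.2857, P* = 91.5714.
A tax on sellers shifts supply up by 43: 158 - 5Q = 65 + 2Q + 43, so Q_t = 7.1429. Buyers pay P_b = 122.2857; sellers receive P_s = P_b - 43 = 79.2857.
CS = (1/2)(Q_t)(158 - P_b) = (1/2)(7.1429)(35.7143) = 127.551.

127.55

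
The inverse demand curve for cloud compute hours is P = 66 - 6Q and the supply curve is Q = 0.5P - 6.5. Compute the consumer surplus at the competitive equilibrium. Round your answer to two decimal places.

131.67

Rewriting supply in inverse form: P = 13 + 2Q.
Set 66 - 6Q = 13 + 2Q, which gives 53 = 8Q, so Q* = 6.625 and P* = 66 - 6(6.625) = 26.25.
Consumer surplus is the triangle under demand above P*: (1/2)(6.625)(66 - 26.25) = (1/2)(6.625)(39.75) = 131.6719.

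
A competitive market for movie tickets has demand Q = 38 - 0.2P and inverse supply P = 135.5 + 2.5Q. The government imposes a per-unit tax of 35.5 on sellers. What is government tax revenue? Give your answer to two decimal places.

Rewriting demand in inverse form: P = 190 - 5Q.
Pre-tax equilibrium: 190 - 5Q = 135.5 + 2.5Q gives Q* = 7.2667, P* = 153.6667.
A tax on sellers shifts supply up by 35.5: 190 - 5Q = 135.5 + 2.5Q + 35.5, so Q_t = 2.5333. Buyers pay P_b = 177.3333; sellers receive P_s = P_b - 35.5 = 141.8333.
Tax revenue = t x Q_t = 35.5 x 2.5333 = 89.9333.

89.93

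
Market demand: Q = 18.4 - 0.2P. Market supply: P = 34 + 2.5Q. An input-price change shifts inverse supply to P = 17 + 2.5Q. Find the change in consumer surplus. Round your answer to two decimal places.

100.49

Rewriting demand in inverse form: P = 92 - 5Q.
Initial equilibrium: Q_0 = 7.7333, P_0 = 53.3333; CS_0 = (1/2)(7.7333)(38.6667) = 149.5111, PS_0 = (1/2)(7.7333)(19.3333) = 74.7556.
New equilibrium: 92 - 5Q = 17 + 2.5Q gives Q_1 = 10, P_1 = 42; CS_1 = 250, PS_1 = 125.
Change in consumer surplus = 250 - 149.5111 = 100.4889.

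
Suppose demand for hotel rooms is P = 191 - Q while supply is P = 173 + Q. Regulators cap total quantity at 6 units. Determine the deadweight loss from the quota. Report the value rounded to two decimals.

Unrestricted equilibrium: Q* = (191 - 173)/(1 + 1) = 9.
At Q = 6 the demand price is 191 - (6) = 185 and the supply price is 173 + (6) = 179.
Deadweight loss is the triangle between the curves from 6 to 9: (1/2)(185 - 179)(9 - 6) = 9.

9.00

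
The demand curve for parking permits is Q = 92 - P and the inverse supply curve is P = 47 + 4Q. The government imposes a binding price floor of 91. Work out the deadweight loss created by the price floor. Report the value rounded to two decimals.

Rewriting demand in inverse form: P = 92 - Q.
Without the control, 92 - Q = 47 + 4Q so Q* = 9 and P* = 83.
At the floor price 91, quantity demanded is (92 - 91)/1 = 1; demand is the short side, so Q = 1 trades at P = 91.
The lost-trades triangle has base Q* - 1 = 8 and height equal to the gap between the curves at Q = 1, which is 91 - 51 = 40. DWL = (1/2)(8)(40) = 160.

160.00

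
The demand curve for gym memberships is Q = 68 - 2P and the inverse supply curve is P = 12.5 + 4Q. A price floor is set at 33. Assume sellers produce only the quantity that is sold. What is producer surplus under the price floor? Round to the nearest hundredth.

33.00

Rewriting demand in inverse form: P = 34 - 0.5Q.
Free-market equilibrium: 34 - 0.5Q = 12.5 + 4Q gives Q* = 4.7778, P* = 31.6111.
At P = 33, buyers demand (34 - 33)/0.5 = 2 while sellers would supply more, so the quantity traded is 2 at price 33.
The supply price at Q = 2 is 20.5. PS is the trapezoid between 33 and supply over [0, 2]: (1/2)[(33 - 12.5) + (33 - 20.5)](2) = 33.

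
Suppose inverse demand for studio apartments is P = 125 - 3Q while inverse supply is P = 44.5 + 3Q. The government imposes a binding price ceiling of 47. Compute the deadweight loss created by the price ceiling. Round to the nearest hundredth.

475.02

Without the control, 125 - 3Q = 44.5 + 3Q so Q* = 13.4167 and P* = 84.75.
At P = 47, sellers supply (47 - 44.5)/3 = 0.8333 while buyers want more, so the quantity traded is 0.8333 at price 47.
The lost-trades triangle has base Q* - 0.8333 = 12.5833 and height equal to the gap between the curves at Q = 0.8333, which is 122.5 - 47 = 75.5. DWL = (1/2)(12.5833)(75.5) = 475.0208.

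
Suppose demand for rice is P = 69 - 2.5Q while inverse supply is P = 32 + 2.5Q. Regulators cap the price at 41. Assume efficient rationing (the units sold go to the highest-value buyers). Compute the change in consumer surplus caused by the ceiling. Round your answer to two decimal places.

16.15

Without the control, 69 - 2.5Q = 32 + 2.5Q so Q* = 7.4 and P* = 50.5.
At the ceiling price 41, quantity supplied is (41 - 32)/2.5 = 3.6; supply is the short side, so Q = 3.6 trades at P = 41.
CS goes from (1/2)(7.4)(18.5) = 68.45 to 84.6 (computed as (69 - 41)(3.6) - (1/2)(2.5)(3.6)^2), a change of 16.15.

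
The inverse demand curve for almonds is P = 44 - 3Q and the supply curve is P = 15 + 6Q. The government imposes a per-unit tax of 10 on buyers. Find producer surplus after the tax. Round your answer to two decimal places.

13.37

Pre-tax equilibrium: 44 - 3Q = 15 + 6Q gives Q* = 3.2222, P* = 34.3333.
With the tax, buyers' net willingness to pay falls by 10: (44 - 10) - 3Q = 15 + 6Q, so Q_t = 2.1111. Buyers pay P_b = 37.6667; sellers receive P_s = P_b - 10 = 27.6667.
PS = (1/2)(Q_t)(P_s - 15) = (1/2)(2.1111)(12.6667) = 13.3704.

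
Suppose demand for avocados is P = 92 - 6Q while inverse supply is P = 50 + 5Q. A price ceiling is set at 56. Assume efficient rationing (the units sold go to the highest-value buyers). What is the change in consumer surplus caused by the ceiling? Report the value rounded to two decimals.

Without the control, 92 - 6Q = 50 + 5Q so Q* = 3.8182 and P* = 69.0909.
At the ceiling price 56, quantity supplied is (56 - 50)/5 = 1.2; supply is the short side, so Q = 1.2 trades at P = 56.
CS goes from (1/2)(3.8182)(22.9091) = 43.7355 to 38.88 (computed as (92 - 56)(1.2) - (1/2)(6)(1.2)^2), a change of -4.8555.

-4.86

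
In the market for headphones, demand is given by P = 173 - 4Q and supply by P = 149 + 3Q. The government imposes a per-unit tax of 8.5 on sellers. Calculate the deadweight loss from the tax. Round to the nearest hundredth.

Without the tax, 173 - 4Q = 149 + 3Q so Q* = 3.4286 and P* = 159.2857.
With the tax, sellers need 8.5 more per unit: 173 - 4Q = 149 + 3Q + 8.5, so Q_t = 2.2143. Buyers pay P_b = 164.1429; sellers receive P_s = P_b - 8.5 = 155.6429.
Deadweight loss is the triangle between the curves from Q_t to Q*: (1/2)(3.4286 - 2.2143)(8.5) = 5.1607.

5.16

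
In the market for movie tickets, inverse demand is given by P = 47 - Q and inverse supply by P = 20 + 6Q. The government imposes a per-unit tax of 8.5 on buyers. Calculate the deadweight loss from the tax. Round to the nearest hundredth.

5.16

Without the tax, 47 - Q = 20 + 6Q so Q* = 3.8571 and P* = 43.1429.
A tax on buyers shifts demand down by 8.5: (47 - 8.5) - Q = 20 + 6Q, so Q_t = 2.6429. Buyers pay P_b = 44.3571; sellers receive P_s = P_b - 8.5 = 35.8571.
The welfare triangle lost has base Q* - Q_t = 1.2143 and height t = 8.5, so DWL = (1/2)(1.2143)(8.5) = 5.1607.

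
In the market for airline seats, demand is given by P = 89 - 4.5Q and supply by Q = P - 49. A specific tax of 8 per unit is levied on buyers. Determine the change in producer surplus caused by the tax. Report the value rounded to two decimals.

-9.52

Rewriting supply in inverse form: P = 49 + Q.
Without the tax, 89 - 4.5Q = 49 + Q so Q* = 7.2727 and P* = 56.2727.
A tax on buyers shifts demand down by 8: (89 - 8) - 4.5Q = 49 + Q, so Q_t = 5.8182. Buyers pay P_b = 62.8182; sellers receive P_s = P_b - 8 = 54.8182.
PS falls from (1/2)(7.2727)(7.2727) = 26.4463 to (1/2)(5.8182)(5.8182) = 16.9256, a change of -9.5207.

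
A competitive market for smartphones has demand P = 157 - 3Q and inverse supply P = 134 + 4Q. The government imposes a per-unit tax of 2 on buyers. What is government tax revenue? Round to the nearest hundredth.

6.00

Without the tax, 157 - 3Q = 134 + 4Q so Q* = 3.2857 and P* = 147.1429.
A tax on buyers shifts demand down by 2: (157 - 2) - 3Q = 134 + 4Q, so Q_t = 3. Buyers pay P_b = 148; sellers receive P_s = P_b - 2 = 146.
Tax revenue = t x Q_t = 2 x 3 = 6.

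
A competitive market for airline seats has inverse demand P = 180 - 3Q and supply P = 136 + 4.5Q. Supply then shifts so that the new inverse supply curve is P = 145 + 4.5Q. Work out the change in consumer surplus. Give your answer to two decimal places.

-18.96

Initial equilibrium: Q_0 = 5.8667, P_0 = 162.4; CS_0 = (1/2)(5.8667)(17.6) = 51.6267, PS_0 = (1/2)(5.8667)(26.4) = 77.44.
New equilibrium: 180 - 3Q = 145 + 4.5Q gives Q_1 = 4.6667, P_1 = 166; CS_1 = 32.6667, PS_1 = 49.
Change in consumer surplus = 32.6667 - 51.6267 = -18.96.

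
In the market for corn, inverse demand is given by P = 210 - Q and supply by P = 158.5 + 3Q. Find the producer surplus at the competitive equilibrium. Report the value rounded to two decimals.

248.65

Setting demand equal to supply, 51.5 = 4Q, so Q* = 12.875 and P* = 197.125.
Producer surplus is the triangle above supply below P*: (1/2)(12.875)(197.125 - 158.5) = (1/2)(12.875)(38.625) = 248.6484.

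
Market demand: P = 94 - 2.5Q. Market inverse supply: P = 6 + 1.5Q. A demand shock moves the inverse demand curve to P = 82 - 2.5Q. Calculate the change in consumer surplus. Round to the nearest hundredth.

-153.75

Initial equilibrium: Q_0 = 22, P_0 = 39; CS_0 = (1/2)(22)(55) = 605, PS_0 = (1/2)(22)(33) = 363.
New equilibrium: 82 - 2.5Q = 6 + 1.5Q gives Q_1 = 19, P_1 = 34.5; CS_1 = 451.25, PS_1 = 270.75.
Change in consumer surplus = 451.25 - 605 = -153.75.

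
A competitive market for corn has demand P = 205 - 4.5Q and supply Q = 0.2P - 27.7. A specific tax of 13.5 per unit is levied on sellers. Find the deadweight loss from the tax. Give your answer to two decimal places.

Rewriting supply in inverse form: P = 138.5 + 5Q.
Without the tax, 205 - 4.5Q = 138.5 + 5Q so Q* = 7 and P* = 173.5.
With the tax, sellers need 13.5 more per unit: 205 - 4.5Q = 138.5 + 5Q + 13.5, so Q_t = 5.5789. Buyers pay P_b = 179.8947; sellers receive P_s = P_b - 13.5 = 166.3947.
The welfare triangle lost has base Q* - Q_t = 1.4211 and height t = 13.5, so DWL = (1/2)(1.4211)(13.5) = 9.5921.

9.59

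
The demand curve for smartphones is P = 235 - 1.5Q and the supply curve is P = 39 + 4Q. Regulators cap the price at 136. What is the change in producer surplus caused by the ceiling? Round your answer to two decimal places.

Free-market equilibrium: 235 - 1.5Q = 39 + 4Q gives Q* = 35.6364, P* = 181.5455.
At P = 136, sellers supply (136 - 39)/4 = 24.25 while buyers want more, so the quantity traded is 24.25 at price 136.
PS goes from (1/2)(35.6364)(142.5455) = 2539.9008 to 1176.125 (computed as (136 - 39)(24.25) - (1/2)(4)(24.25)^2), a change of -1363.7758.

-1363.78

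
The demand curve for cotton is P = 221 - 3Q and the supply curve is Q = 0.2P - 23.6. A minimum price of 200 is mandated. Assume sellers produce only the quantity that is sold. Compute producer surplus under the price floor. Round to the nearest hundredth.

451.50

Rewriting supply in inverse form: P = 118 + 5Q.
Without the control, 221 - 3Q = 118 + 5Q so Q* = 12.875 and P* = 182.375.
At the floor price 200, quantity demanded is (221 - 200)/3 = 7; demand is the short side, so Q = 7 trades at P = 200.
The supply price at Q = 7 is 153. PS is the trapezoid between 200 and supply over [0, 7]: (1/2)[(200 - 118) + (200 - 153)](7) = 451.5.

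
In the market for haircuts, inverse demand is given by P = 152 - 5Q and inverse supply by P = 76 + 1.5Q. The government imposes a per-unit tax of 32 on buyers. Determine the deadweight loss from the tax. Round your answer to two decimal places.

Pre-tax equilibrium: 152 - 5Q = 76 + 1.5Q gives Q* = 11.6923, P* = 93.5385.
A tax on buyers shifts demand down by 32: (152 - 32) - 5Q = 76 + 1.5Q, so Q_t = 6.7692. Buyers pay P_b = 118.1538; sellers receive P_s = P_b - 32 = 86.1538.
The welfare triangle lost has base Q* - Q_t = 4.9231 and height t = 32, so DWL = (1/2)(4.9231)(32) = 78.7692.

78.77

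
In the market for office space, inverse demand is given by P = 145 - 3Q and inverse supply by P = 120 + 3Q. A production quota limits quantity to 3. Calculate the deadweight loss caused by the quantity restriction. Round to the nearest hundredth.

Unrestricted equilibrium: Q* = (145 - 120)/(3 + 3) = 4.1667.
At Q = 3 the demand price is 145 - 3(3) = 136 and the supply price is 120 + 3(3) = 129.
DWL = (1/2)(gap between curves at 3) x (Q* - 3) = (1/2)(7)(1.1667) = 4.0833.

4.08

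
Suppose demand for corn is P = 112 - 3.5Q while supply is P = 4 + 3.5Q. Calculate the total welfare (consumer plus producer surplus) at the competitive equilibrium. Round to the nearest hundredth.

833.14

Setting demand equal to supply, 108 = 7Q, so Q* = 15.4286 and P* = 58.
Total surplus is the full triangle between the curves from 0 to Q*: (1/2)(15.4286)(112 - 4) = 833.1429.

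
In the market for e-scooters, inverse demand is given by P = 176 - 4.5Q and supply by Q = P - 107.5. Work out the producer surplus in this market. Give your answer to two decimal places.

Rewriting supply in inverse form: P = 107.5 + Q.
Setting demand equal to supply, 68.5 = 5.5Q, so Q* = 12.4545 and P* = 119.9545.
The supply curve's price intercept is 107.5, so PS = (1/2)(Q*)(P* - 107.5) = (1/2)(12.4545)(12.4545) = 77.5579.

77.56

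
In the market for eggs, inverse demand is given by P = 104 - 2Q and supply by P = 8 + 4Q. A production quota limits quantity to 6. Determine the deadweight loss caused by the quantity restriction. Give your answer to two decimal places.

300.00

Unrestricted equilibrium: Q* = (104 - 8)/(2 + 4) = 16.
At Q = 6 the demand price is 104 - 2(6) = 92 and the supply price is 8 + 4(6) = 32.
DWL = (1/2)(gap between curves at 6) x (Q* - 6) = (1/2)(60)(10) = 300.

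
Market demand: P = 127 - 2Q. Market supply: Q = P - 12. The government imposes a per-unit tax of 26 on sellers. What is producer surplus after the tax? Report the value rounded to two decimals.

Rewriting supply in inverse form: P = 12 + Q.
Pre-tax equilibrium: 127 - 2Q = 12 + Q gives Q* = 38.3333, P* = 50.3333.
A tax on sellers shifts supply up by 26: 127 - 2Q = 12 + Q + 26, so Q_t = 29.6667. Buyers pay P_b = 67.6667; sellers receive P_s = P_b - 26 = 41.6667.
PS = (1/2)(Q_t)(P_s - 12) = (1/2)(29.6667)(29.6667) = 440.0556.

440.06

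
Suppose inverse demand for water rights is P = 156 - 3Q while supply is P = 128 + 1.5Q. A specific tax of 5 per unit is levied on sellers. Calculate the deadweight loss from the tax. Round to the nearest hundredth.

2.78

Without the tax, 156 - 3Q = 128 + 1.5Q so Q* = 6.2222 and P* = 137.3333.
With the tax, sellers need 5 more per unit: 156 - 3Q = 128 + 1.5Q + 5, so Q_t = 5.1111. Buyers pay P_b = 140.6667; sellers receive P_s = P_b - 5 = 135.6667.
Deadweight loss is the triangle between the curves from Q_t to Q*: (1/2)(6.2222 - 5.1111)(5) = 2.7778.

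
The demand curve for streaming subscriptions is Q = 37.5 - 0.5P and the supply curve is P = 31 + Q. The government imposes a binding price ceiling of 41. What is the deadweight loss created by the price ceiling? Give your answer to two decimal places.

32.67

Rewriting demand in inverse form: P = 75 - 2Q.
Free-market equilibrium: 75 - 2Q = 31 + Q gives Q* = 14.6667, P* = 45.6667.
At P = 41, sellers supply (41 - 31)/1 = 10 while buyers want more, so the quantity traded is 10 at price 41.
At Q = 10 the demand price is 55 and the supply price is 41. Deadweight loss is the triangle between the curves from 10 to 14.6667: (1/2)(55 - 41)(14.6667 - 10) = 32.6667.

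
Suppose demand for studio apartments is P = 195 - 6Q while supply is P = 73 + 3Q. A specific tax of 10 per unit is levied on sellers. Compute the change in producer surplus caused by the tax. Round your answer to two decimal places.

Without the tax, 195 - 6Q = 73 + 3Q so Q* = 13.5556 and P* = 113.6667.
With the tax, sellers need 10 more per unit: 195 - 6Q = 73 + 3Q + 10, so Q_t = 12.4444. Buyers pay P_b = 120.3333; sellers receive P_s = P_b - 10 = 110.3333.
Producers lose the trapezoid between P_s and P* out to Q_t plus the triangle from Q_t to Q*: change in PS = 232.2963 - 275.6296 = -43.3333.

-43.33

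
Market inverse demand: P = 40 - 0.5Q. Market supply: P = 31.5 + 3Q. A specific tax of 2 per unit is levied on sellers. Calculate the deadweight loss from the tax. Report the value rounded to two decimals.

Without the tax, 40 - 0.5Q = 31.5 + 3Q so Q* = 2.4286 and P* = 38.7857.
A tax on sellers shifts supply up by 2: 40 - 0.5Q = 31.5 + 3Q + 2, so Q_t = 1.8571. Buyers pay P_b = 39.0714; sellers receive P_s = P_b - 2 = 37.0714.
Deadweight loss is the triangle between the curves from Q_t to Q*: (1/2)(2.4286 - 1.8571)(2) = 0.5714.

0.57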